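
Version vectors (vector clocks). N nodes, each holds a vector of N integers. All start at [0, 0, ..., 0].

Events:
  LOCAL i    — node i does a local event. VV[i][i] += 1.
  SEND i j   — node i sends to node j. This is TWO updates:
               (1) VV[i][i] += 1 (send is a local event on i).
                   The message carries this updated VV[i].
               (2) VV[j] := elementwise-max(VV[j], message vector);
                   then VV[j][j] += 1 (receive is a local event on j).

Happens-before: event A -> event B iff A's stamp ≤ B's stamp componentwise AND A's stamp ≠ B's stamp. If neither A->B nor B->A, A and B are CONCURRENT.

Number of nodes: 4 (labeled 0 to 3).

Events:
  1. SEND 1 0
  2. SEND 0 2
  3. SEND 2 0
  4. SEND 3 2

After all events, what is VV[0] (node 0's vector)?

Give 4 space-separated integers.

Initial: VV[0]=[0, 0, 0, 0]
Initial: VV[1]=[0, 0, 0, 0]
Initial: VV[2]=[0, 0, 0, 0]
Initial: VV[3]=[0, 0, 0, 0]
Event 1: SEND 1->0: VV[1][1]++ -> VV[1]=[0, 1, 0, 0], msg_vec=[0, 1, 0, 0]; VV[0]=max(VV[0],msg_vec) then VV[0][0]++ -> VV[0]=[1, 1, 0, 0]
Event 2: SEND 0->2: VV[0][0]++ -> VV[0]=[2, 1, 0, 0], msg_vec=[2, 1, 0, 0]; VV[2]=max(VV[2],msg_vec) then VV[2][2]++ -> VV[2]=[2, 1, 1, 0]
Event 3: SEND 2->0: VV[2][2]++ -> VV[2]=[2, 1, 2, 0], msg_vec=[2, 1, 2, 0]; VV[0]=max(VV[0],msg_vec) then VV[0][0]++ -> VV[0]=[3, 1, 2, 0]
Event 4: SEND 3->2: VV[3][3]++ -> VV[3]=[0, 0, 0, 1], msg_vec=[0, 0, 0, 1]; VV[2]=max(VV[2],msg_vec) then VV[2][2]++ -> VV[2]=[2, 1, 3, 1]
Final vectors: VV[0]=[3, 1, 2, 0]; VV[1]=[0, 1, 0, 0]; VV[2]=[2, 1, 3, 1]; VV[3]=[0, 0, 0, 1]

Answer: 3 1 2 0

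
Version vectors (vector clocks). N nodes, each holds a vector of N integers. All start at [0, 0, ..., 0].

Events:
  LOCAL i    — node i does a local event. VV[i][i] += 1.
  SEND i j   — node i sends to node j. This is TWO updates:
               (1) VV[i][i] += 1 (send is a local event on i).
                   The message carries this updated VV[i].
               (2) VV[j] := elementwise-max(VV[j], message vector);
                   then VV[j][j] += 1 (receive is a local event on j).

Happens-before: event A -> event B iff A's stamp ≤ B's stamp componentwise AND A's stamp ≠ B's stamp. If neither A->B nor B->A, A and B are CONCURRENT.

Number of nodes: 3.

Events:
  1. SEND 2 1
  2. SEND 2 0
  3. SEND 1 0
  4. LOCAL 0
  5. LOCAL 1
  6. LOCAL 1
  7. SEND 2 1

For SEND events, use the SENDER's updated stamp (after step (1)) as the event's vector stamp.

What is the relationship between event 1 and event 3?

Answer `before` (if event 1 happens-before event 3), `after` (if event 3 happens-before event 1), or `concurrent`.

Answer: before

Derivation:
Initial: VV[0]=[0, 0, 0]
Initial: VV[1]=[0, 0, 0]
Initial: VV[2]=[0, 0, 0]
Event 1: SEND 2->1: VV[2][2]++ -> VV[2]=[0, 0, 1], msg_vec=[0, 0, 1]; VV[1]=max(VV[1],msg_vec) then VV[1][1]++ -> VV[1]=[0, 1, 1]
Event 2: SEND 2->0: VV[2][2]++ -> VV[2]=[0, 0, 2], msg_vec=[0, 0, 2]; VV[0]=max(VV[0],msg_vec) then VV[0][0]++ -> VV[0]=[1, 0, 2]
Event 3: SEND 1->0: VV[1][1]++ -> VV[1]=[0, 2, 1], msg_vec=[0, 2, 1]; VV[0]=max(VV[0],msg_vec) then VV[0][0]++ -> VV[0]=[2, 2, 2]
Event 4: LOCAL 0: VV[0][0]++ -> VV[0]=[3, 2, 2]
Event 5: LOCAL 1: VV[1][1]++ -> VV[1]=[0, 3, 1]
Event 6: LOCAL 1: VV[1][1]++ -> VV[1]=[0, 4, 1]
Event 7: SEND 2->1: VV[2][2]++ -> VV[2]=[0, 0, 3], msg_vec=[0, 0, 3]; VV[1]=max(VV[1],msg_vec) then VV[1][1]++ -> VV[1]=[0, 5, 3]
Event 1 stamp: [0, 0, 1]
Event 3 stamp: [0, 2, 1]
[0, 0, 1] <= [0, 2, 1]? True
[0, 2, 1] <= [0, 0, 1]? False
Relation: before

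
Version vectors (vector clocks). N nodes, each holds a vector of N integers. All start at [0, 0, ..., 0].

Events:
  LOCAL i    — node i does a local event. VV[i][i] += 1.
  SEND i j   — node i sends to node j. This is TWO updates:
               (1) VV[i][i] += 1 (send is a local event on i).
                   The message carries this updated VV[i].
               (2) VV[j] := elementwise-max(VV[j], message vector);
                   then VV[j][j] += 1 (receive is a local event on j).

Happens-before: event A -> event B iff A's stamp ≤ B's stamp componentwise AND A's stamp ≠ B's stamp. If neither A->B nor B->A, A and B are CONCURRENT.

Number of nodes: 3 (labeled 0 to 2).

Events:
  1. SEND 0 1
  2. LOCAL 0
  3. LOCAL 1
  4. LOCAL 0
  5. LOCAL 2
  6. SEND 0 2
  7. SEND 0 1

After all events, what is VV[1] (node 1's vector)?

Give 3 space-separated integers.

Initial: VV[0]=[0, 0, 0]
Initial: VV[1]=[0, 0, 0]
Initial: VV[2]=[0, 0, 0]
Event 1: SEND 0->1: VV[0][0]++ -> VV[0]=[1, 0, 0], msg_vec=[1, 0, 0]; VV[1]=max(VV[1],msg_vec) then VV[1][1]++ -> VV[1]=[1, 1, 0]
Event 2: LOCAL 0: VV[0][0]++ -> VV[0]=[2, 0, 0]
Event 3: LOCAL 1: VV[1][1]++ -> VV[1]=[1, 2, 0]
Event 4: LOCAL 0: VV[0][0]++ -> VV[0]=[3, 0, 0]
Event 5: LOCAL 2: VV[2][2]++ -> VV[2]=[0, 0, 1]
Event 6: SEND 0->2: VV[0][0]++ -> VV[0]=[4, 0, 0], msg_vec=[4, 0, 0]; VV[2]=max(VV[2],msg_vec) then VV[2][2]++ -> VV[2]=[4, 0, 2]
Event 7: SEND 0->1: VV[0][0]++ -> VV[0]=[5, 0, 0], msg_vec=[5, 0, 0]; VV[1]=max(VV[1],msg_vec) then VV[1][1]++ -> VV[1]=[5, 3, 0]
Final vectors: VV[0]=[5, 0, 0]; VV[1]=[5, 3, 0]; VV[2]=[4, 0, 2]

Answer: 5 3 0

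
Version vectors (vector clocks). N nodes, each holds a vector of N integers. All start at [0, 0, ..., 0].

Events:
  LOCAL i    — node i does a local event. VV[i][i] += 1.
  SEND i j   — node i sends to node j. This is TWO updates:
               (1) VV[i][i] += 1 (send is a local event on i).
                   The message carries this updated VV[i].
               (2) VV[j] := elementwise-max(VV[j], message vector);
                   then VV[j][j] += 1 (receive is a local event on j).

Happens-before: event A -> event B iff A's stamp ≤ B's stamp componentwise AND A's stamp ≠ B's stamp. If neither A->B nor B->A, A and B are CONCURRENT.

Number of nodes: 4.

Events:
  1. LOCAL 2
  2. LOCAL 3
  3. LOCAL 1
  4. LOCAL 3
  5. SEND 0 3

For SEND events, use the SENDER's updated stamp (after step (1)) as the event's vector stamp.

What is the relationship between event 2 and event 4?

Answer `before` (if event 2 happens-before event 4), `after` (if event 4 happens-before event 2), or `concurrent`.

Initial: VV[0]=[0, 0, 0, 0]
Initial: VV[1]=[0, 0, 0, 0]
Initial: VV[2]=[0, 0, 0, 0]
Initial: VV[3]=[0, 0, 0, 0]
Event 1: LOCAL 2: VV[2][2]++ -> VV[2]=[0, 0, 1, 0]
Event 2: LOCAL 3: VV[3][3]++ -> VV[3]=[0, 0, 0, 1]
Event 3: LOCAL 1: VV[1][1]++ -> VV[1]=[0, 1, 0, 0]
Event 4: LOCAL 3: VV[3][3]++ -> VV[3]=[0, 0, 0, 2]
Event 5: SEND 0->3: VV[0][0]++ -> VV[0]=[1, 0, 0, 0], msg_vec=[1, 0, 0, 0]; VV[3]=max(VV[3],msg_vec) then VV[3][3]++ -> VV[3]=[1, 0, 0, 3]
Event 2 stamp: [0, 0, 0, 1]
Event 4 stamp: [0, 0, 0, 2]
[0, 0, 0, 1] <= [0, 0, 0, 2]? True
[0, 0, 0, 2] <= [0, 0, 0, 1]? False
Relation: before

Answer: before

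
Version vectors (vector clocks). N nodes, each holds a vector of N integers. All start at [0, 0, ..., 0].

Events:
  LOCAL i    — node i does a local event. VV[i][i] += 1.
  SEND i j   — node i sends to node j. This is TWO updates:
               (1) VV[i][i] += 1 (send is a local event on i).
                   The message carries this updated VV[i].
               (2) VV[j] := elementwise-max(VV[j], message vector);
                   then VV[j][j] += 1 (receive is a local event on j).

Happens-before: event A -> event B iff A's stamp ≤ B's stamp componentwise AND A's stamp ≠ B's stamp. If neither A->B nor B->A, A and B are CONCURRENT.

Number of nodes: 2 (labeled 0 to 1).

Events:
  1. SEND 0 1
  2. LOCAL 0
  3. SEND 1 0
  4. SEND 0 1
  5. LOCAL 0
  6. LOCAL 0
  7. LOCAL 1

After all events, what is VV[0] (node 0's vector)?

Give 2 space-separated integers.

Initial: VV[0]=[0, 0]
Initial: VV[1]=[0, 0]
Event 1: SEND 0->1: VV[0][0]++ -> VV[0]=[1, 0], msg_vec=[1, 0]; VV[1]=max(VV[1],msg_vec) then VV[1][1]++ -> VV[1]=[1, 1]
Event 2: LOCAL 0: VV[0][0]++ -> VV[0]=[2, 0]
Event 3: SEND 1->0: VV[1][1]++ -> VV[1]=[1, 2], msg_vec=[1, 2]; VV[0]=max(VV[0],msg_vec) then VV[0][0]++ -> VV[0]=[3, 2]
Event 4: SEND 0->1: VV[0][0]++ -> VV[0]=[4, 2], msg_vec=[4, 2]; VV[1]=max(VV[1],msg_vec) then VV[1][1]++ -> VV[1]=[4, 3]
Event 5: LOCAL 0: VV[0][0]++ -> VV[0]=[5, 2]
Event 6: LOCAL 0: VV[0][0]++ -> VV[0]=[6, 2]
Event 7: LOCAL 1: VV[1][1]++ -> VV[1]=[4, 4]
Final vectors: VV[0]=[6, 2]; VV[1]=[4, 4]

Answer: 6 2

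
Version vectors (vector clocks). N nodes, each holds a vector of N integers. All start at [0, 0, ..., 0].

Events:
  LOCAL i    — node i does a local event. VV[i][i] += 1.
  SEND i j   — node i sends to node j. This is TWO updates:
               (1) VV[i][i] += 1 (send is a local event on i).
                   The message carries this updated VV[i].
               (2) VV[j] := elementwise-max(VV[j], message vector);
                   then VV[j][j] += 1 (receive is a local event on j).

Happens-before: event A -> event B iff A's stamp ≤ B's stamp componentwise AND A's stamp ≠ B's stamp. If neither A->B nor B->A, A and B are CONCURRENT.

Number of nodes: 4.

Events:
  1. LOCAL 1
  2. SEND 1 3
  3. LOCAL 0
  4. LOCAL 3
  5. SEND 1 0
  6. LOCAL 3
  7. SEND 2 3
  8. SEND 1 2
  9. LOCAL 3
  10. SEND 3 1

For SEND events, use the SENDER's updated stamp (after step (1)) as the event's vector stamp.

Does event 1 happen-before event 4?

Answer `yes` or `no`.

Answer: yes

Derivation:
Initial: VV[0]=[0, 0, 0, 0]
Initial: VV[1]=[0, 0, 0, 0]
Initial: VV[2]=[0, 0, 0, 0]
Initial: VV[3]=[0, 0, 0, 0]
Event 1: LOCAL 1: VV[1][1]++ -> VV[1]=[0, 1, 0, 0]
Event 2: SEND 1->3: VV[1][1]++ -> VV[1]=[0, 2, 0, 0], msg_vec=[0, 2, 0, 0]; VV[3]=max(VV[3],msg_vec) then VV[3][3]++ -> VV[3]=[0, 2, 0, 1]
Event 3: LOCAL 0: VV[0][0]++ -> VV[0]=[1, 0, 0, 0]
Event 4: LOCAL 3: VV[3][3]++ -> VV[3]=[0, 2, 0, 2]
Event 5: SEND 1->0: VV[1][1]++ -> VV[1]=[0, 3, 0, 0], msg_vec=[0, 3, 0, 0]; VV[0]=max(VV[0],msg_vec) then VV[0][0]++ -> VV[0]=[2, 3, 0, 0]
Event 6: LOCAL 3: VV[3][3]++ -> VV[3]=[0, 2, 0, 3]
Event 7: SEND 2->3: VV[2][2]++ -> VV[2]=[0, 0, 1, 0], msg_vec=[0, 0, 1, 0]; VV[3]=max(VV[3],msg_vec) then VV[3][3]++ -> VV[3]=[0, 2, 1, 4]
Event 8: SEND 1->2: VV[1][1]++ -> VV[1]=[0, 4, 0, 0], msg_vec=[0, 4, 0, 0]; VV[2]=max(VV[2],msg_vec) then VV[2][2]++ -> VV[2]=[0, 4, 2, 0]
Event 9: LOCAL 3: VV[3][3]++ -> VV[3]=[0, 2, 1, 5]
Event 10: SEND 3->1: VV[3][3]++ -> VV[3]=[0, 2, 1, 6], msg_vec=[0, 2, 1, 6]; VV[1]=max(VV[1],msg_vec) then VV[1][1]++ -> VV[1]=[0, 5, 1, 6]
Event 1 stamp: [0, 1, 0, 0]
Event 4 stamp: [0, 2, 0, 2]
[0, 1, 0, 0] <= [0, 2, 0, 2]? True. Equal? False. Happens-before: True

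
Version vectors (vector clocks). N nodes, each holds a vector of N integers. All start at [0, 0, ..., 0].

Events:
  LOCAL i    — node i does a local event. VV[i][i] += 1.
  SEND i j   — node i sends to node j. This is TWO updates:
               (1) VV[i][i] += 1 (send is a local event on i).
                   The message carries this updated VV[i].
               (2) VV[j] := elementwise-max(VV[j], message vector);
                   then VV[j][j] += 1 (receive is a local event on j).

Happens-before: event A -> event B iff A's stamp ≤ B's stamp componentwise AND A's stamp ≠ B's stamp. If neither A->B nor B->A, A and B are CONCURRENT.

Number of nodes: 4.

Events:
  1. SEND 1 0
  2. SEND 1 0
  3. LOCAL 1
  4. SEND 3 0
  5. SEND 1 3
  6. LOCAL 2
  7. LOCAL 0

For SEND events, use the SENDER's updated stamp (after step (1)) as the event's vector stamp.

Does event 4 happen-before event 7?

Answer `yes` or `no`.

Initial: VV[0]=[0, 0, 0, 0]
Initial: VV[1]=[0, 0, 0, 0]
Initial: VV[2]=[0, 0, 0, 0]
Initial: VV[3]=[0, 0, 0, 0]
Event 1: SEND 1->0: VV[1][1]++ -> VV[1]=[0, 1, 0, 0], msg_vec=[0, 1, 0, 0]; VV[0]=max(VV[0],msg_vec) then VV[0][0]++ -> VV[0]=[1, 1, 0, 0]
Event 2: SEND 1->0: VV[1][1]++ -> VV[1]=[0, 2, 0, 0], msg_vec=[0, 2, 0, 0]; VV[0]=max(VV[0],msg_vec) then VV[0][0]++ -> VV[0]=[2, 2, 0, 0]
Event 3: LOCAL 1: VV[1][1]++ -> VV[1]=[0, 3, 0, 0]
Event 4: SEND 3->0: VV[3][3]++ -> VV[3]=[0, 0, 0, 1], msg_vec=[0, 0, 0, 1]; VV[0]=max(VV[0],msg_vec) then VV[0][0]++ -> VV[0]=[3, 2, 0, 1]
Event 5: SEND 1->3: VV[1][1]++ -> VV[1]=[0, 4, 0, 0], msg_vec=[0, 4, 0, 0]; VV[3]=max(VV[3],msg_vec) then VV[3][3]++ -> VV[3]=[0, 4, 0, 2]
Event 6: LOCAL 2: VV[2][2]++ -> VV[2]=[0, 0, 1, 0]
Event 7: LOCAL 0: VV[0][0]++ -> VV[0]=[4, 2, 0, 1]
Event 4 stamp: [0, 0, 0, 1]
Event 7 stamp: [4, 2, 0, 1]
[0, 0, 0, 1] <= [4, 2, 0, 1]? True. Equal? False. Happens-before: True

Answer: yes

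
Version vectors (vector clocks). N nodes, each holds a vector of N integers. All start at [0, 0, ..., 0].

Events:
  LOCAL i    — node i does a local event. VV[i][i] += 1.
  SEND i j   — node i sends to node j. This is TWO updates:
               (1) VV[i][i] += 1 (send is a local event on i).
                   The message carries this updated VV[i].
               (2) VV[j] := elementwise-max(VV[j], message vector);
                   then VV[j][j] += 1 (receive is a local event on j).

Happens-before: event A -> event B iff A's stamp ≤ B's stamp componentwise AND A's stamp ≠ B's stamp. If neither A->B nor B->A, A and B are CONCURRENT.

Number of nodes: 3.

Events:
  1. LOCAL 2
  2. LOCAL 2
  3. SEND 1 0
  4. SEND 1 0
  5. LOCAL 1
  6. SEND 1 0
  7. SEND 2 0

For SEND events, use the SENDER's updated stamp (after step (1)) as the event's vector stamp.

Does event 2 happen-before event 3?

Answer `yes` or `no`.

Answer: no

Derivation:
Initial: VV[0]=[0, 0, 0]
Initial: VV[1]=[0, 0, 0]
Initial: VV[2]=[0, 0, 0]
Event 1: LOCAL 2: VV[2][2]++ -> VV[2]=[0, 0, 1]
Event 2: LOCAL 2: VV[2][2]++ -> VV[2]=[0, 0, 2]
Event 3: SEND 1->0: VV[1][1]++ -> VV[1]=[0, 1, 0], msg_vec=[0, 1, 0]; VV[0]=max(VV[0],msg_vec) then VV[0][0]++ -> VV[0]=[1, 1, 0]
Event 4: SEND 1->0: VV[1][1]++ -> VV[1]=[0, 2, 0], msg_vec=[0, 2, 0]; VV[0]=max(VV[0],msg_vec) then VV[0][0]++ -> VV[0]=[2, 2, 0]
Event 5: LOCAL 1: VV[1][1]++ -> VV[1]=[0, 3, 0]
Event 6: SEND 1->0: VV[1][1]++ -> VV[1]=[0, 4, 0], msg_vec=[0, 4, 0]; VV[0]=max(VV[0],msg_vec) then VV[0][0]++ -> VV[0]=[3, 4, 0]
Event 7: SEND 2->0: VV[2][2]++ -> VV[2]=[0, 0, 3], msg_vec=[0, 0, 3]; VV[0]=max(VV[0],msg_vec) then VV[0][0]++ -> VV[0]=[4, 4, 3]
Event 2 stamp: [0, 0, 2]
Event 3 stamp: [0, 1, 0]
[0, 0, 2] <= [0, 1, 0]? False. Equal? False. Happens-before: False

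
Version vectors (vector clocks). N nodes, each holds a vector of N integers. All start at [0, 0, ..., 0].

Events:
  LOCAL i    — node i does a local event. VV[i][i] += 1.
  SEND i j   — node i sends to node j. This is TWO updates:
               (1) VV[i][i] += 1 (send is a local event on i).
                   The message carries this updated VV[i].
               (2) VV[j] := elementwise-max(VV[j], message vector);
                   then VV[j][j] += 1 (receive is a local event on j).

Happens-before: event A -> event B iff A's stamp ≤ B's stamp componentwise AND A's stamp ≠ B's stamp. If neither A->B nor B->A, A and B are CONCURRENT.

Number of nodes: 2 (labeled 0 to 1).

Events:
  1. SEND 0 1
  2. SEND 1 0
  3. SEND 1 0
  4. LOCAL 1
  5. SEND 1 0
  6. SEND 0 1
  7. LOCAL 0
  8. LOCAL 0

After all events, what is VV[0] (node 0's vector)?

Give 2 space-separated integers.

Answer: 7 5

Derivation:
Initial: VV[0]=[0, 0]
Initial: VV[1]=[0, 0]
Event 1: SEND 0->1: VV[0][0]++ -> VV[0]=[1, 0], msg_vec=[1, 0]; VV[1]=max(VV[1],msg_vec) then VV[1][1]++ -> VV[1]=[1, 1]
Event 2: SEND 1->0: VV[1][1]++ -> VV[1]=[1, 2], msg_vec=[1, 2]; VV[0]=max(VV[0],msg_vec) then VV[0][0]++ -> VV[0]=[2, 2]
Event 3: SEND 1->0: VV[1][1]++ -> VV[1]=[1, 3], msg_vec=[1, 3]; VV[0]=max(VV[0],msg_vec) then VV[0][0]++ -> VV[0]=[3, 3]
Event 4: LOCAL 1: VV[1][1]++ -> VV[1]=[1, 4]
Event 5: SEND 1->0: VV[1][1]++ -> VV[1]=[1, 5], msg_vec=[1, 5]; VV[0]=max(VV[0],msg_vec) then VV[0][0]++ -> VV[0]=[4, 5]
Event 6: SEND 0->1: VV[0][0]++ -> VV[0]=[5, 5], msg_vec=[5, 5]; VV[1]=max(VV[1],msg_vec) then VV[1][1]++ -> VV[1]=[5, 6]
Event 7: LOCAL 0: VV[0][0]++ -> VV[0]=[6, 5]
Event 8: LOCAL 0: VV[0][0]++ -> VV[0]=[7, 5]
Final vectors: VV[0]=[7, 5]; VV[1]=[5, 6]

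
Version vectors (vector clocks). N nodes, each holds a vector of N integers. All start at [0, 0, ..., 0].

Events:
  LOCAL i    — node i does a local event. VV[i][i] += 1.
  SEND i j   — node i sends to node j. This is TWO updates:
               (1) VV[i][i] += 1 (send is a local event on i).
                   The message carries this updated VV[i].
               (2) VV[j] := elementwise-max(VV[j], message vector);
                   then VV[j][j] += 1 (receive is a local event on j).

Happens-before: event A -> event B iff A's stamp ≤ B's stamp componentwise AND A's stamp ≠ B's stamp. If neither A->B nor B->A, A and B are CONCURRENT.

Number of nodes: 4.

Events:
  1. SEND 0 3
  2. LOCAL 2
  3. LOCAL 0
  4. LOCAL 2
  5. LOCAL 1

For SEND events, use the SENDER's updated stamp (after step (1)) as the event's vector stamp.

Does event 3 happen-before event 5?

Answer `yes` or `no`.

Answer: no

Derivation:
Initial: VV[0]=[0, 0, 0, 0]
Initial: VV[1]=[0, 0, 0, 0]
Initial: VV[2]=[0, 0, 0, 0]
Initial: VV[3]=[0, 0, 0, 0]
Event 1: SEND 0->3: VV[0][0]++ -> VV[0]=[1, 0, 0, 0], msg_vec=[1, 0, 0, 0]; VV[3]=max(VV[3],msg_vec) then VV[3][3]++ -> VV[3]=[1, 0, 0, 1]
Event 2: LOCAL 2: VV[2][2]++ -> VV[2]=[0, 0, 1, 0]
Event 3: LOCAL 0: VV[0][0]++ -> VV[0]=[2, 0, 0, 0]
Event 4: LOCAL 2: VV[2][2]++ -> VV[2]=[0, 0, 2, 0]
Event 5: LOCAL 1: VV[1][1]++ -> VV[1]=[0, 1, 0, 0]
Event 3 stamp: [2, 0, 0, 0]
Event 5 stamp: [0, 1, 0, 0]
[2, 0, 0, 0] <= [0, 1, 0, 0]? False. Equal? False. Happens-before: False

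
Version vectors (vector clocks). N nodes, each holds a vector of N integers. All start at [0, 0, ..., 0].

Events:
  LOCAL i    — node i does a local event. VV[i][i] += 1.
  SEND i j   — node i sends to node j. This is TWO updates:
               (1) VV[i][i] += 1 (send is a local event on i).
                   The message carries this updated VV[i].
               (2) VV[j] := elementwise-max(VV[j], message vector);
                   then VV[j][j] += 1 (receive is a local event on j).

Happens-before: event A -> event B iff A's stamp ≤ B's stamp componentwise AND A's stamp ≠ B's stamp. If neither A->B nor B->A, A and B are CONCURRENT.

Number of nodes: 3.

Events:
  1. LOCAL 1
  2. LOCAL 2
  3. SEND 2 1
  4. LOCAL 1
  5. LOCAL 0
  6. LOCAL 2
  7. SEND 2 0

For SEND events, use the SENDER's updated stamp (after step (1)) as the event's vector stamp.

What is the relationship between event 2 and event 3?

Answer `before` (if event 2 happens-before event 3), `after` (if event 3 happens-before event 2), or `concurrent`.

Answer: before

Derivation:
Initial: VV[0]=[0, 0, 0]
Initial: VV[1]=[0, 0, 0]
Initial: VV[2]=[0, 0, 0]
Event 1: LOCAL 1: VV[1][1]++ -> VV[1]=[0, 1, 0]
Event 2: LOCAL 2: VV[2][2]++ -> VV[2]=[0, 0, 1]
Event 3: SEND 2->1: VV[2][2]++ -> VV[2]=[0, 0, 2], msg_vec=[0, 0, 2]; VV[1]=max(VV[1],msg_vec) then VV[1][1]++ -> VV[1]=[0, 2, 2]
Event 4: LOCAL 1: VV[1][1]++ -> VV[1]=[0, 3, 2]
Event 5: LOCAL 0: VV[0][0]++ -> VV[0]=[1, 0, 0]
Event 6: LOCAL 2: VV[2][2]++ -> VV[2]=[0, 0, 3]
Event 7: SEND 2->0: VV[2][2]++ -> VV[2]=[0, 0, 4], msg_vec=[0, 0, 4]; VV[0]=max(VV[0],msg_vec) then VV[0][0]++ -> VV[0]=[2, 0, 4]
Event 2 stamp: [0, 0, 1]
Event 3 stamp: [0, 0, 2]
[0, 0, 1] <= [0, 0, 2]? True
[0, 0, 2] <= [0, 0, 1]? False
Relation: before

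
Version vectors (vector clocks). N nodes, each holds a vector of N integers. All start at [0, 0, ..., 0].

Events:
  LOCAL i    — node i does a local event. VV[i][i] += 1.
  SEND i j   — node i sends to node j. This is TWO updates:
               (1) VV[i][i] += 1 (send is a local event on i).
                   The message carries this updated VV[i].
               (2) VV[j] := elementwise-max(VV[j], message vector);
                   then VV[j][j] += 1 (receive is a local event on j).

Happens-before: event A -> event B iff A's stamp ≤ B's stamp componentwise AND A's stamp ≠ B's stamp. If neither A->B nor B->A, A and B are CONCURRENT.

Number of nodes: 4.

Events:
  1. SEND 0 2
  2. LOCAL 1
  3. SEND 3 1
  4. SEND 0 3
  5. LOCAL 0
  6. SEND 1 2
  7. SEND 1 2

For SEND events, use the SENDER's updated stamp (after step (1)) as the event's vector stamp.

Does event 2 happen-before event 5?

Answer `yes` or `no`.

Answer: no

Derivation:
Initial: VV[0]=[0, 0, 0, 0]
Initial: VV[1]=[0, 0, 0, 0]
Initial: VV[2]=[0, 0, 0, 0]
Initial: VV[3]=[0, 0, 0, 0]
Event 1: SEND 0->2: VV[0][0]++ -> VV[0]=[1, 0, 0, 0], msg_vec=[1, 0, 0, 0]; VV[2]=max(VV[2],msg_vec) then VV[2][2]++ -> VV[2]=[1, 0, 1, 0]
Event 2: LOCAL 1: VV[1][1]++ -> VV[1]=[0, 1, 0, 0]
Event 3: SEND 3->1: VV[3][3]++ -> VV[3]=[0, 0, 0, 1], msg_vec=[0, 0, 0, 1]; VV[1]=max(VV[1],msg_vec) then VV[1][1]++ -> VV[1]=[0, 2, 0, 1]
Event 4: SEND 0->3: VV[0][0]++ -> VV[0]=[2, 0, 0, 0], msg_vec=[2, 0, 0, 0]; VV[3]=max(VV[3],msg_vec) then VV[3][3]++ -> VV[3]=[2, 0, 0, 2]
Event 5: LOCAL 0: VV[0][0]++ -> VV[0]=[3, 0, 0, 0]
Event 6: SEND 1->2: VV[1][1]++ -> VV[1]=[0, 3, 0, 1], msg_vec=[0, 3, 0, 1]; VV[2]=max(VV[2],msg_vec) then VV[2][2]++ -> VV[2]=[1, 3, 2, 1]
Event 7: SEND 1->2: VV[1][1]++ -> VV[1]=[0, 4, 0, 1], msg_vec=[0, 4, 0, 1]; VV[2]=max(VV[2],msg_vec) then VV[2][2]++ -> VV[2]=[1, 4, 3, 1]
Event 2 stamp: [0, 1, 0, 0]
Event 5 stamp: [3, 0, 0, 0]
[0, 1, 0, 0] <= [3, 0, 0, 0]? False. Equal? False. Happens-before: False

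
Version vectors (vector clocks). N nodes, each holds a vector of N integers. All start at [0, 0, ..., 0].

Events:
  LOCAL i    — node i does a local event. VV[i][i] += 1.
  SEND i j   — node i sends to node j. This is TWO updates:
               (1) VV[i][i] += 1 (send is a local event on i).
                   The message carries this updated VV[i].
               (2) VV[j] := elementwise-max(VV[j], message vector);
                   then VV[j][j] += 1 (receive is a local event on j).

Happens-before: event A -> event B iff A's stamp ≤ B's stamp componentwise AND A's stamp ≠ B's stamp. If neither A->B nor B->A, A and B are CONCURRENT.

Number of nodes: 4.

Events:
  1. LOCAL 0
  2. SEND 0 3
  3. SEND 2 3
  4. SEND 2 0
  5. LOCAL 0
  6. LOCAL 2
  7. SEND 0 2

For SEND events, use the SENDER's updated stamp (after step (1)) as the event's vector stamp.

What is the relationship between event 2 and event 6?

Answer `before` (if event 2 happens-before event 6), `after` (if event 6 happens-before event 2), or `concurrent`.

Answer: concurrent

Derivation:
Initial: VV[0]=[0, 0, 0, 0]
Initial: VV[1]=[0, 0, 0, 0]
Initial: VV[2]=[0, 0, 0, 0]
Initial: VV[3]=[0, 0, 0, 0]
Event 1: LOCAL 0: VV[0][0]++ -> VV[0]=[1, 0, 0, 0]
Event 2: SEND 0->3: VV[0][0]++ -> VV[0]=[2, 0, 0, 0], msg_vec=[2, 0, 0, 0]; VV[3]=max(VV[3],msg_vec) then VV[3][3]++ -> VV[3]=[2, 0, 0, 1]
Event 3: SEND 2->3: VV[2][2]++ -> VV[2]=[0, 0, 1, 0], msg_vec=[0, 0, 1, 0]; VV[3]=max(VV[3],msg_vec) then VV[3][3]++ -> VV[3]=[2, 0, 1, 2]
Event 4: SEND 2->0: VV[2][2]++ -> VV[2]=[0, 0, 2, 0], msg_vec=[0, 0, 2, 0]; VV[0]=max(VV[0],msg_vec) then VV[0][0]++ -> VV[0]=[3, 0, 2, 0]
Event 5: LOCAL 0: VV[0][0]++ -> VV[0]=[4, 0, 2, 0]
Event 6: LOCAL 2: VV[2][2]++ -> VV[2]=[0, 0, 3, 0]
Event 7: SEND 0->2: VV[0][0]++ -> VV[0]=[5, 0, 2, 0], msg_vec=[5, 0, 2, 0]; VV[2]=max(VV[2],msg_vec) then VV[2][2]++ -> VV[2]=[5, 0, 4, 0]
Event 2 stamp: [2, 0, 0, 0]
Event 6 stamp: [0, 0, 3, 0]
[2, 0, 0, 0] <= [0, 0, 3, 0]? False
[0, 0, 3, 0] <= [2, 0, 0, 0]? False
Relation: concurrent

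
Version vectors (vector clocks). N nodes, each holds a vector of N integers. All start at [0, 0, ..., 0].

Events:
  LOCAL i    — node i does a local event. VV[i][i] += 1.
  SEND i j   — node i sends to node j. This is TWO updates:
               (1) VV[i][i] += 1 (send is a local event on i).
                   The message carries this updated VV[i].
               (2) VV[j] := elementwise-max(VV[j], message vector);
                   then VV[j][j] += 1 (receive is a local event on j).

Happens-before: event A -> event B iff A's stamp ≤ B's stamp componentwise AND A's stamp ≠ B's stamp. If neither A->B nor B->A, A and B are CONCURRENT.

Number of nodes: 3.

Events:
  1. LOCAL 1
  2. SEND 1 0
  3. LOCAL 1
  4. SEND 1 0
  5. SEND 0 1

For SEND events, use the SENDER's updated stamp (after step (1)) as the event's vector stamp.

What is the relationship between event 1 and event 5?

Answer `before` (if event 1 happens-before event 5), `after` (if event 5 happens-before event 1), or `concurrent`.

Initial: VV[0]=[0, 0, 0]
Initial: VV[1]=[0, 0, 0]
Initial: VV[2]=[0, 0, 0]
Event 1: LOCAL 1: VV[1][1]++ -> VV[1]=[0, 1, 0]
Event 2: SEND 1->0: VV[1][1]++ -> VV[1]=[0, 2, 0], msg_vec=[0, 2, 0]; VV[0]=max(VV[0],msg_vec) then VV[0][0]++ -> VV[0]=[1, 2, 0]
Event 3: LOCAL 1: VV[1][1]++ -> VV[1]=[0, 3, 0]
Event 4: SEND 1->0: VV[1][1]++ -> VV[1]=[0, 4, 0], msg_vec=[0, 4, 0]; VV[0]=max(VV[0],msg_vec) then VV[0][0]++ -> VV[0]=[2, 4, 0]
Event 5: SEND 0->1: VV[0][0]++ -> VV[0]=[3, 4, 0], msg_vec=[3, 4, 0]; VV[1]=max(VV[1],msg_vec) then VV[1][1]++ -> VV[1]=[3, 5, 0]
Event 1 stamp: [0, 1, 0]
Event 5 stamp: [3, 4, 0]
[0, 1, 0] <= [3, 4, 0]? True
[3, 4, 0] <= [0, 1, 0]? False
Relation: before

Answer: before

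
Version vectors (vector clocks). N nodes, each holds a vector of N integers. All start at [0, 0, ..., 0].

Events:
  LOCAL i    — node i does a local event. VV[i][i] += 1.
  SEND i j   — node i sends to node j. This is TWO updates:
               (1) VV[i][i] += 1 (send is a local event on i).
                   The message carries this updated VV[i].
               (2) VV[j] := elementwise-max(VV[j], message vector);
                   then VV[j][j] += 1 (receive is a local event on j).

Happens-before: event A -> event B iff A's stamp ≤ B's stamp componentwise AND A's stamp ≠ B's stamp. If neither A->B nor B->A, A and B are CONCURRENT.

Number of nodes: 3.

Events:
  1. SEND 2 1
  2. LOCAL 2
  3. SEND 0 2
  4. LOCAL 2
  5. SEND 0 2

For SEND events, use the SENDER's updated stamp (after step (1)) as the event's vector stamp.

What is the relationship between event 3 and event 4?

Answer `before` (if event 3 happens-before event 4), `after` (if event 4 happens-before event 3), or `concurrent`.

Answer: before

Derivation:
Initial: VV[0]=[0, 0, 0]
Initial: VV[1]=[0, 0, 0]
Initial: VV[2]=[0, 0, 0]
Event 1: SEND 2->1: VV[2][2]++ -> VV[2]=[0, 0, 1], msg_vec=[0, 0, 1]; VV[1]=max(VV[1],msg_vec) then VV[1][1]++ -> VV[1]=[0, 1, 1]
Event 2: LOCAL 2: VV[2][2]++ -> VV[2]=[0, 0, 2]
Event 3: SEND 0->2: VV[0][0]++ -> VV[0]=[1, 0, 0], msg_vec=[1, 0, 0]; VV[2]=max(VV[2],msg_vec) then VV[2][2]++ -> VV[2]=[1, 0, 3]
Event 4: LOCAL 2: VV[2][2]++ -> VV[2]=[1, 0, 4]
Event 5: SEND 0->2: VV[0][0]++ -> VV[0]=[2, 0, 0], msg_vec=[2, 0, 0]; VV[2]=max(VV[2],msg_vec) then VV[2][2]++ -> VV[2]=[2, 0, 5]
Event 3 stamp: [1, 0, 0]
Event 4 stamp: [1, 0, 4]
[1, 0, 0] <= [1, 0, 4]? True
[1, 0, 4] <= [1, 0, 0]? False
Relation: before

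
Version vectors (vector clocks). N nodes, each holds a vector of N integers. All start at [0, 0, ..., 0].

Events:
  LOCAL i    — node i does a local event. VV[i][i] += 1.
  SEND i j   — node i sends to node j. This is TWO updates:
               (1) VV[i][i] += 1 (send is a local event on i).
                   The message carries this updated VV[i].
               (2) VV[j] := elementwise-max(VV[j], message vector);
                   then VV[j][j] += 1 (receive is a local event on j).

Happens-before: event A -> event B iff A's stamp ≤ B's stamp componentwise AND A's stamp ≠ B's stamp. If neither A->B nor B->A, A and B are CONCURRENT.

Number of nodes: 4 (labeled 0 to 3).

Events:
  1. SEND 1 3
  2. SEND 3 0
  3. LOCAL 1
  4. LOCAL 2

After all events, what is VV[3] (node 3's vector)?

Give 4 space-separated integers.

Initial: VV[0]=[0, 0, 0, 0]
Initial: VV[1]=[0, 0, 0, 0]
Initial: VV[2]=[0, 0, 0, 0]
Initial: VV[3]=[0, 0, 0, 0]
Event 1: SEND 1->3: VV[1][1]++ -> VV[1]=[0, 1, 0, 0], msg_vec=[0, 1, 0, 0]; VV[3]=max(VV[3],msg_vec) then VV[3][3]++ -> VV[3]=[0, 1, 0, 1]
Event 2: SEND 3->0: VV[3][3]++ -> VV[3]=[0, 1, 0, 2], msg_vec=[0, 1, 0, 2]; VV[0]=max(VV[0],msg_vec) then VV[0][0]++ -> VV[0]=[1, 1, 0, 2]
Event 3: LOCAL 1: VV[1][1]++ -> VV[1]=[0, 2, 0, 0]
Event 4: LOCAL 2: VV[2][2]++ -> VV[2]=[0, 0, 1, 0]
Final vectors: VV[0]=[1, 1, 0, 2]; VV[1]=[0, 2, 0, 0]; VV[2]=[0, 0, 1, 0]; VV[3]=[0, 1, 0, 2]

Answer: 0 1 0 2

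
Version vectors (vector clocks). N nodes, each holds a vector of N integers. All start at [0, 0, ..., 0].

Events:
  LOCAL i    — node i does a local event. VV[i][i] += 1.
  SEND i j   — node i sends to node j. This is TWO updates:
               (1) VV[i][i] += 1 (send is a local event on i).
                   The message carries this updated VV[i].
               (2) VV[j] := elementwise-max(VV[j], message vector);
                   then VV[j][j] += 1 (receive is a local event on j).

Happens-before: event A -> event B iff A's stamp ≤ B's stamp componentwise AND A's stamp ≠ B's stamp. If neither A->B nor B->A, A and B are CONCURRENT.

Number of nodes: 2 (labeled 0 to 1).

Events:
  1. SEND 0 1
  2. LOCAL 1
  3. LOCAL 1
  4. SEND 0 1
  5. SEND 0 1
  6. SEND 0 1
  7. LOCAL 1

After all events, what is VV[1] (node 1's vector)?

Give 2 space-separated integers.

Initial: VV[0]=[0, 0]
Initial: VV[1]=[0, 0]
Event 1: SEND 0->1: VV[0][0]++ -> VV[0]=[1, 0], msg_vec=[1, 0]; VV[1]=max(VV[1],msg_vec) then VV[1][1]++ -> VV[1]=[1, 1]
Event 2: LOCAL 1: VV[1][1]++ -> VV[1]=[1, 2]
Event 3: LOCAL 1: VV[1][1]++ -> VV[1]=[1, 3]
Event 4: SEND 0->1: VV[0][0]++ -> VV[0]=[2, 0], msg_vec=[2, 0]; VV[1]=max(VV[1],msg_vec) then VV[1][1]++ -> VV[1]=[2, 4]
Event 5: SEND 0->1: VV[0][0]++ -> VV[0]=[3, 0], msg_vec=[3, 0]; VV[1]=max(VV[1],msg_vec) then VV[1][1]++ -> VV[1]=[3, 5]
Event 6: SEND 0->1: VV[0][0]++ -> VV[0]=[4, 0], msg_vec=[4, 0]; VV[1]=max(VV[1],msg_vec) then VV[1][1]++ -> VV[1]=[4, 6]
Event 7: LOCAL 1: VV[1][1]++ -> VV[1]=[4, 7]
Final vectors: VV[0]=[4, 0]; VV[1]=[4, 7]

Answer: 4 7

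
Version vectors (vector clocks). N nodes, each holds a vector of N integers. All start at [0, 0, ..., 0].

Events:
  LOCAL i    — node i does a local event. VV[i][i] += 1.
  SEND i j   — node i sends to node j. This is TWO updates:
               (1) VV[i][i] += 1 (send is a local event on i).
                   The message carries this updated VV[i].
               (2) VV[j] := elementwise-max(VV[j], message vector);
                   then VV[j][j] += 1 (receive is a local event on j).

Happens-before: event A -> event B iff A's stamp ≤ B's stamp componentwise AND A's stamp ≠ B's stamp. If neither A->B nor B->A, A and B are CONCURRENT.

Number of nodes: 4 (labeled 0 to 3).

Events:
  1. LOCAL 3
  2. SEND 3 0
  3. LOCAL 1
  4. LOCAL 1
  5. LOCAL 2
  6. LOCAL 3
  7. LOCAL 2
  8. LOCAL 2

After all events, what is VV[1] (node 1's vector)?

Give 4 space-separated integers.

Answer: 0 2 0 0

Derivation:
Initial: VV[0]=[0, 0, 0, 0]
Initial: VV[1]=[0, 0, 0, 0]
Initial: VV[2]=[0, 0, 0, 0]
Initial: VV[3]=[0, 0, 0, 0]
Event 1: LOCAL 3: VV[3][3]++ -> VV[3]=[0, 0, 0, 1]
Event 2: SEND 3->0: VV[3][3]++ -> VV[3]=[0, 0, 0, 2], msg_vec=[0, 0, 0, 2]; VV[0]=max(VV[0],msg_vec) then VV[0][0]++ -> VV[0]=[1, 0, 0, 2]
Event 3: LOCAL 1: VV[1][1]++ -> VV[1]=[0, 1, 0, 0]
Event 4: LOCAL 1: VV[1][1]++ -> VV[1]=[0, 2, 0, 0]
Event 5: LOCAL 2: VV[2][2]++ -> VV[2]=[0, 0, 1, 0]
Event 6: LOCAL 3: VV[3][3]++ -> VV[3]=[0, 0, 0, 3]
Event 7: LOCAL 2: VV[2][2]++ -> VV[2]=[0, 0, 2, 0]
Event 8: LOCAL 2: VV[2][2]++ -> VV[2]=[0, 0, 3, 0]
Final vectors: VV[0]=[1, 0, 0, 2]; VV[1]=[0, 2, 0, 0]; VV[2]=[0, 0, 3, 0]; VV[3]=[0, 0, 0, 3]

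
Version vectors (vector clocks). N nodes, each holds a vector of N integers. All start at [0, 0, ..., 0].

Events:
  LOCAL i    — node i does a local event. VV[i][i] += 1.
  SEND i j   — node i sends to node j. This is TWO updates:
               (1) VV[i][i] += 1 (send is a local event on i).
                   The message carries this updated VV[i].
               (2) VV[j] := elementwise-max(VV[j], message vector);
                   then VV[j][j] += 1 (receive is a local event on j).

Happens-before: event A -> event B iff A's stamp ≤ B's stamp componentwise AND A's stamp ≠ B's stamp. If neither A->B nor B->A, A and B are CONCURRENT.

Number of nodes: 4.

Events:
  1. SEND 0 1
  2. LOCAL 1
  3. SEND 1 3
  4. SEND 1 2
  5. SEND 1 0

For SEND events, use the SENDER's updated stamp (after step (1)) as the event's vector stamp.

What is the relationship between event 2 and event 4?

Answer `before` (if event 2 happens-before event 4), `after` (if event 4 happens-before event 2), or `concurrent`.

Initial: VV[0]=[0, 0, 0, 0]
Initial: VV[1]=[0, 0, 0, 0]
Initial: VV[2]=[0, 0, 0, 0]
Initial: VV[3]=[0, 0, 0, 0]
Event 1: SEND 0->1: VV[0][0]++ -> VV[0]=[1, 0, 0, 0], msg_vec=[1, 0, 0, 0]; VV[1]=max(VV[1],msg_vec) then VV[1][1]++ -> VV[1]=[1, 1, 0, 0]
Event 2: LOCAL 1: VV[1][1]++ -> VV[1]=[1, 2, 0, 0]
Event 3: SEND 1->3: VV[1][1]++ -> VV[1]=[1, 3, 0, 0], msg_vec=[1, 3, 0, 0]; VV[3]=max(VV[3],msg_vec) then VV[3][3]++ -> VV[3]=[1, 3, 0, 1]
Event 4: SEND 1->2: VV[1][1]++ -> VV[1]=[1, 4, 0, 0], msg_vec=[1, 4, 0, 0]; VV[2]=max(VV[2],msg_vec) then VV[2][2]++ -> VV[2]=[1, 4, 1, 0]
Event 5: SEND 1->0: VV[1][1]++ -> VV[1]=[1, 5, 0, 0], msg_vec=[1, 5, 0, 0]; VV[0]=max(VV[0],msg_vec) then VV[0][0]++ -> VV[0]=[2, 5, 0, 0]
Event 2 stamp: [1, 2, 0, 0]
Event 4 stamp: [1, 4, 0, 0]
[1, 2, 0, 0] <= [1, 4, 0, 0]? True
[1, 4, 0, 0] <= [1, 2, 0, 0]? False
Relation: before

Answer: before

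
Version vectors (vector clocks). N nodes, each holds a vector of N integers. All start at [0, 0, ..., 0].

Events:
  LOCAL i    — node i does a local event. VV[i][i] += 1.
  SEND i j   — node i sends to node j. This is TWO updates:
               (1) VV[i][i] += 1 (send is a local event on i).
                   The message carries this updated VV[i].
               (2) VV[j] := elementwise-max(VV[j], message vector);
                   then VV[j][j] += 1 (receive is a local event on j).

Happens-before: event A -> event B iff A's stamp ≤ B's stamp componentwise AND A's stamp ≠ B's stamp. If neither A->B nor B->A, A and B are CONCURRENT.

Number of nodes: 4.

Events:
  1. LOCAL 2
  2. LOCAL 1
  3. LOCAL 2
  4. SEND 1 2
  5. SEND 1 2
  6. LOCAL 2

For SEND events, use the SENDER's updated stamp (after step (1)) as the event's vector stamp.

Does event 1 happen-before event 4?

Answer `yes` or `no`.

Initial: VV[0]=[0, 0, 0, 0]
Initial: VV[1]=[0, 0, 0, 0]
Initial: VV[2]=[0, 0, 0, 0]
Initial: VV[3]=[0, 0, 0, 0]
Event 1: LOCAL 2: VV[2][2]++ -> VV[2]=[0, 0, 1, 0]
Event 2: LOCAL 1: VV[1][1]++ -> VV[1]=[0, 1, 0, 0]
Event 3: LOCAL 2: VV[2][2]++ -> VV[2]=[0, 0, 2, 0]
Event 4: SEND 1->2: VV[1][1]++ -> VV[1]=[0, 2, 0, 0], msg_vec=[0, 2, 0, 0]; VV[2]=max(VV[2],msg_vec) then VV[2][2]++ -> VV[2]=[0, 2, 3, 0]
Event 5: SEND 1->2: VV[1][1]++ -> VV[1]=[0, 3, 0, 0], msg_vec=[0, 3, 0, 0]; VV[2]=max(VV[2],msg_vec) then VV[2][2]++ -> VV[2]=[0, 3, 4, 0]
Event 6: LOCAL 2: VV[2][2]++ -> VV[2]=[0, 3, 5, 0]
Event 1 stamp: [0, 0, 1, 0]
Event 4 stamp: [0, 2, 0, 0]
[0, 0, 1, 0] <= [0, 2, 0, 0]? False. Equal? False. Happens-before: False

Answer: no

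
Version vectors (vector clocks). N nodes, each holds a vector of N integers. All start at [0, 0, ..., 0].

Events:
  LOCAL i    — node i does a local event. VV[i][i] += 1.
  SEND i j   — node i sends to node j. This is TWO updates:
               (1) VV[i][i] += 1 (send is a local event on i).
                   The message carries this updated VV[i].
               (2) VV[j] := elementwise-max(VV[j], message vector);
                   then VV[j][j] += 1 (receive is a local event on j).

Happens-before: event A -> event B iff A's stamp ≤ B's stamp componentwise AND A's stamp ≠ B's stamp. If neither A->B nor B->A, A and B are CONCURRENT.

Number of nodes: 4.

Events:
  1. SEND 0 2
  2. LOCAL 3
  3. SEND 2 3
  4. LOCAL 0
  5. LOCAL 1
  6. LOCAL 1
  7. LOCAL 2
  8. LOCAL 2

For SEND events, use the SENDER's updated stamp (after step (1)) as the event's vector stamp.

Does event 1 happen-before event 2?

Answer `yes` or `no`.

Answer: no

Derivation:
Initial: VV[0]=[0, 0, 0, 0]
Initial: VV[1]=[0, 0, 0, 0]
Initial: VV[2]=[0, 0, 0, 0]
Initial: VV[3]=[0, 0, 0, 0]
Event 1: SEND 0->2: VV[0][0]++ -> VV[0]=[1, 0, 0, 0], msg_vec=[1, 0, 0, 0]; VV[2]=max(VV[2],msg_vec) then VV[2][2]++ -> VV[2]=[1, 0, 1, 0]
Event 2: LOCAL 3: VV[3][3]++ -> VV[3]=[0, 0, 0, 1]
Event 3: SEND 2->3: VV[2][2]++ -> VV[2]=[1, 0, 2, 0], msg_vec=[1, 0, 2, 0]; VV[3]=max(VV[3],msg_vec) then VV[3][3]++ -> VV[3]=[1, 0, 2, 2]
Event 4: LOCAL 0: VV[0][0]++ -> VV[0]=[2, 0, 0, 0]
Event 5: LOCAL 1: VV[1][1]++ -> VV[1]=[0, 1, 0, 0]
Event 6: LOCAL 1: VV[1][1]++ -> VV[1]=[0, 2, 0, 0]
Event 7: LOCAL 2: VV[2][2]++ -> VV[2]=[1, 0, 3, 0]
Event 8: LOCAL 2: VV[2][2]++ -> VV[2]=[1, 0, 4, 0]
Event 1 stamp: [1, 0, 0, 0]
Event 2 stamp: [0, 0, 0, 1]
[1, 0, 0, 0] <= [0, 0, 0, 1]? False. Equal? False. Happens-before: False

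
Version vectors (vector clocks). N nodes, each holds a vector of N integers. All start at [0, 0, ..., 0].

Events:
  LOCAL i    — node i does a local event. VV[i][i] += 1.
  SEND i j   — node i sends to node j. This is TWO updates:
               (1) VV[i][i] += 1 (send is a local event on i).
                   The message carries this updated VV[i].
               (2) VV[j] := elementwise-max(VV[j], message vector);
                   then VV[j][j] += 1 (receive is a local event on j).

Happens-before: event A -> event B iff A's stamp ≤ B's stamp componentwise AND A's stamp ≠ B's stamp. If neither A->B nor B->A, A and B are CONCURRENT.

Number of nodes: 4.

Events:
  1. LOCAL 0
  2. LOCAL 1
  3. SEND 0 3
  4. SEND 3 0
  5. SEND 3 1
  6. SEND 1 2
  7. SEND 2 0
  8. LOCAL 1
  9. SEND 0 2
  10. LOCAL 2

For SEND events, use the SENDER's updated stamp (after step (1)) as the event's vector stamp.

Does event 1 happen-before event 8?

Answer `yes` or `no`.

Initial: VV[0]=[0, 0, 0, 0]
Initial: VV[1]=[0, 0, 0, 0]
Initial: VV[2]=[0, 0, 0, 0]
Initial: VV[3]=[0, 0, 0, 0]
Event 1: LOCAL 0: VV[0][0]++ -> VV[0]=[1, 0, 0, 0]
Event 2: LOCAL 1: VV[1][1]++ -> VV[1]=[0, 1, 0, 0]
Event 3: SEND 0->3: VV[0][0]++ -> VV[0]=[2, 0, 0, 0], msg_vec=[2, 0, 0, 0]; VV[3]=max(VV[3],msg_vec) then VV[3][3]++ -> VV[3]=[2, 0, 0, 1]
Event 4: SEND 3->0: VV[3][3]++ -> VV[3]=[2, 0, 0, 2], msg_vec=[2, 0, 0, 2]; VV[0]=max(VV[0],msg_vec) then VV[0][0]++ -> VV[0]=[3, 0, 0, 2]
Event 5: SEND 3->1: VV[3][3]++ -> VV[3]=[2, 0, 0, 3], msg_vec=[2, 0, 0, 3]; VV[1]=max(VV[1],msg_vec) then VV[1][1]++ -> VV[1]=[2, 2, 0, 3]
Event 6: SEND 1->2: VV[1][1]++ -> VV[1]=[2, 3, 0, 3], msg_vec=[2, 3, 0, 3]; VV[2]=max(VV[2],msg_vec) then VV[2][2]++ -> VV[2]=[2, 3, 1, 3]
Event 7: SEND 2->0: VV[2][2]++ -> VV[2]=[2, 3, 2, 3], msg_vec=[2, 3, 2, 3]; VV[0]=max(VV[0],msg_vec) then VV[0][0]++ -> VV[0]=[4, 3, 2, 3]
Event 8: LOCAL 1: VV[1][1]++ -> VV[1]=[2, 4, 0, 3]
Event 9: SEND 0->2: VV[0][0]++ -> VV[0]=[5, 3, 2, 3], msg_vec=[5, 3, 2, 3]; VV[2]=max(VV[2],msg_vec) then VV[2][2]++ -> VV[2]=[5, 3, 3, 3]
Event 10: LOCAL 2: VV[2][2]++ -> VV[2]=[5, 3, 4, 3]
Event 1 stamp: [1, 0, 0, 0]
Event 8 stamp: [2, 4, 0, 3]
[1, 0, 0, 0] <= [2, 4, 0, 3]? True. Equal? False. Happens-before: True

Answer: yes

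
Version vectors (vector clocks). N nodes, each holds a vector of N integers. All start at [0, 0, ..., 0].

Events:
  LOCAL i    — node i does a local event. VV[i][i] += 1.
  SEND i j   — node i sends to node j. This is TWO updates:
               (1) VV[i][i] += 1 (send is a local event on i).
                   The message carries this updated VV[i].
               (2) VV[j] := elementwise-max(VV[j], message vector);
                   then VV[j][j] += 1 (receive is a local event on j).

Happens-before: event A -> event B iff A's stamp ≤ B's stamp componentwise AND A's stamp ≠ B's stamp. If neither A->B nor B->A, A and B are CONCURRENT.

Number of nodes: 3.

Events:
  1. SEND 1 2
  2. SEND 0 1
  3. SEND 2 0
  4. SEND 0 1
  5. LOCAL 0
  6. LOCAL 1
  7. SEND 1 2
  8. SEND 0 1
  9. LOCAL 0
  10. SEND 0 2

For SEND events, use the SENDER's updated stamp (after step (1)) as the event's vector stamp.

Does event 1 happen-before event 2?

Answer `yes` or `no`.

Answer: no

Derivation:
Initial: VV[0]=[0, 0, 0]
Initial: VV[1]=[0, 0, 0]
Initial: VV[2]=[0, 0, 0]
Event 1: SEND 1->2: VV[1][1]++ -> VV[1]=[0, 1, 0], msg_vec=[0, 1, 0]; VV[2]=max(VV[2],msg_vec) then VV[2][2]++ -> VV[2]=[0, 1, 1]
Event 2: SEND 0->1: VV[0][0]++ -> VV[0]=[1, 0, 0], msg_vec=[1, 0, 0]; VV[1]=max(VV[1],msg_vec) then VV[1][1]++ -> VV[1]=[1, 2, 0]
Event 3: SEND 2->0: VV[2][2]++ -> VV[2]=[0, 1, 2], msg_vec=[0, 1, 2]; VV[0]=max(VV[0],msg_vec) then VV[0][0]++ -> VV[0]=[2, 1, 2]
Event 4: SEND 0->1: VV[0][0]++ -> VV[0]=[3, 1, 2], msg_vec=[3, 1, 2]; VV[1]=max(VV[1],msg_vec) then VV[1][1]++ -> VV[1]=[3, 3, 2]
Event 5: LOCAL 0: VV[0][0]++ -> VV[0]=[4, 1, 2]
Event 6: LOCAL 1: VV[1][1]++ -> VV[1]=[3, 4, 2]
Event 7: SEND 1->2: VV[1][1]++ -> VV[1]=[3, 5, 2], msg_vec=[3, 5, 2]; VV[2]=max(VV[2],msg_vec) then VV[2][2]++ -> VV[2]=[3, 5, 3]
Event 8: SEND 0->1: VV[0][0]++ -> VV[0]=[5, 1, 2], msg_vec=[5, 1, 2]; VV[1]=max(VV[1],msg_vec) then VV[1][1]++ -> VV[1]=[5, 6, 2]
Event 9: LOCAL 0: VV[0][0]++ -> VV[0]=[6, 1, 2]
Event 10: SEND 0->2: VV[0][0]++ -> VV[0]=[7, 1, 2], msg_vec=[7, 1, 2]; VV[2]=max(VV[2],msg_vec) then VV[2][2]++ -> VV[2]=[7, 5, 4]
Event 1 stamp: [0, 1, 0]
Event 2 stamp: [1, 0, 0]
[0, 1, 0] <= [1, 0, 0]? False. Equal? False. Happens-before: False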